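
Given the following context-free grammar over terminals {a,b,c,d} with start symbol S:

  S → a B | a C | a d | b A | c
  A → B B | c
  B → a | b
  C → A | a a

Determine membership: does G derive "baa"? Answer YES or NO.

Convert to CNF:
  S -> T0 B | T0 C | T0 T1 | T2 A | c
  A -> B B | c
  B -> a | b
  C -> B B | T0 T0 | c
  T0 -> a
  T1 -> d
  T2 -> b

CYK table (by increasing span):
  [0..0]={B,T2}  "b"  orig:{B}
  [1..1]={B,T0}  "a"  orig:{B}
  [2..2]={B,T0}  "a"  orig:{B}
  [0..1]={A,C}  "ba"
  [1..2]={A,C,S}  "aa"
  [0..2]={S}  "baa"

S ∈ T[0,2] ⇒ YES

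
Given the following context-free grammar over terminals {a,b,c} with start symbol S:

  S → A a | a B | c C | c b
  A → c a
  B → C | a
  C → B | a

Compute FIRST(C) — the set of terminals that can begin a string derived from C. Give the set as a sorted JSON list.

Compute FIRST by fixpoint:
pass 1:
  A via A→c a: +{c}
  B via B→a: +{a}
  C via C→B: +{a}
  S via S→A a: +{c}
  S via S→a B: +{a}
  FIRST[S]={a,c}  FIRST[A]={c}  FIRST[B]={a}  FIRST[C]={a}
pass 2: done
  FIRST[S]={a,c}  FIRST[A]={c}  FIRST[B]={a}  FIRST[C]={a}

FIRST(C) = ["a"]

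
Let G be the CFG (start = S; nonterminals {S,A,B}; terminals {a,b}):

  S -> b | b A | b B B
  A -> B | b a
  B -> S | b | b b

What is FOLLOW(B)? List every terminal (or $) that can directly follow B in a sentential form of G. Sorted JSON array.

FIRST sets, iterate to fixpoint:
round 1:
  A via A→b a: +{b}
  B via B→b: +{b}
  S via S→b: +{b}
  S: {b}  A: {b}  B: {b}
round 2: (no change)
  S: {b}  A: {b}  B: {b}

FOLLOW sets:
initialize: $ ∈ FOLLOW(S)
[1]
  S→b A: FOLLOW(A) ⊇ FOLLOW(S) ⊇ {$}; new: +{$}
  S→b B B: FOLLOW(B) ⊇ FIRST(B) = {b}; new: +{b}
  S→b B B: FOLLOW(B) ⊇ FOLLOW(S) ⊇ {$}; new: +{$}
  FOLLOW[S]={$}  FOLLOW[A]={$}  FOLLOW[B]={$,b}
[2]
  B→S: FOLLOW(S) ⊇ FOLLOW(B) ⊇ {$,b}; new: +{b}
  S→b A: FOLLOW(A) ⊇ FOLLOW(S) ⊇ {$,b}; new: +{b}
  FOLLOW[S]={$,b}  FOLLOW[A]={$,b}  FOLLOW[B]={$,b}
[3] (stable)
  FOLLOW[S]={$,b}  FOLLOW[A]={$,b}  FOLLOW[B]={$,b}

FOLLOW(B) = ["$", "b"]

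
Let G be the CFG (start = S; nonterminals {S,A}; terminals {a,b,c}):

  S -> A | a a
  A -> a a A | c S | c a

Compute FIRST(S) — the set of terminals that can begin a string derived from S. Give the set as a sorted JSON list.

FIRST sets, iterate to fixpoint:
[1]
  A via A→a a A: +{a}
  A via A→c S: +{c}
  S via S→A: +{a,c}
  FIRST[S]={a,c}  FIRST[A]={a,c}
[2] done
  FIRST[S]={a,c}  FIRST[A]={a,c}

FIRST(S) = ["a", "c"]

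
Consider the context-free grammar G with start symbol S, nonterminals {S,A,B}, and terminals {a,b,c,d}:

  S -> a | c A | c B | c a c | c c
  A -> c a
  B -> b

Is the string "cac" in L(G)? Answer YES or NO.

CNF form of G:
  S -> T0 A | T0 B | T0 T0 | T0 X2 | a
  A -> T0 T1
  B -> b
  T0 -> c
  T1 -> a
  X2 -> T1 T0

CYK fill:
  cell(0,0) c: {T0}  orig:{}
  cell(1,1) a: {S,T1}  orig:{S}
  cell(2,2) c: {T0}  orig:{}
  cell(0,1) ca: {A}
  cell(1,2) ac: {X2}  orig:{}
  cell(0,2) cac: {S}

S ∈ T[0,2] ⇒ YES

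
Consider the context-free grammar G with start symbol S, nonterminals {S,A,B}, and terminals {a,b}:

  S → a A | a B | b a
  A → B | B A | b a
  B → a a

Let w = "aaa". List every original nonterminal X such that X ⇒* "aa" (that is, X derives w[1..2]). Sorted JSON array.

Convert to CNF:
  S -> T0 A | T0 B | T1 T0
  A -> B A | T0 T0 | T1 T0
  B -> T0 T0
  T0 -> a
  T1 -> b

CYK fill — only the sub-triangle for w[1..2]:
  cell(1,1) a: {T0}  orig:{}
  cell(2,2) a: {T0}  orig:{}
  cell(1,2) aa: {A,B}

Original NTs in T[1,2] deriving "aa": ["A", "B"]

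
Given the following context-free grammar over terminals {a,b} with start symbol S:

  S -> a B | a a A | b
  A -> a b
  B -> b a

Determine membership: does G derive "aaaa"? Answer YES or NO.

CNF form of G:
  S -> T0 B | T0 X2 | b
  A -> T0 T1
  B -> T1 T0
  T0 -> a
  T1 -> b
  X2 -> T0 A

Fill CYK table bottom-up:
  cell(0,0) a: {T0}  orig:{}
  cell(1,1) a: {T0}  orig:{}
  cell(2,2) a: {T0}  orig:{}
  cell(3,3) a: {T0}  orig:{}
  cell(0,1) aa: ∅
  cell(1,2) aa: ∅
  cell(2,3) aa: ∅
  cell(0,2) aaa: ∅
  cell(1,3) aaa: ∅
  cell(0,3) aaaa: ∅

S ∉ T[0,3] ⇒ NO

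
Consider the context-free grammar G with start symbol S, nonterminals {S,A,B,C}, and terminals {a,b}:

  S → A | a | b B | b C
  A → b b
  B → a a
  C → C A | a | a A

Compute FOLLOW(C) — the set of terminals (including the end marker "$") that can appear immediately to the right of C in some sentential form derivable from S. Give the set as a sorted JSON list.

Compute FIRST by fixpoint:
iter 1:
  A via A→b b: +{b}
  B via B→a a: +{a}
  C via C→a: +{a}
  S via S→A: +{b}
  S via S→a: +{a}
  FIRST(S)={a,b}  FIRST(A)={b}  FIRST(B)={a}  FIRST(C)={a}
iter 2: (no change)
  FIRST(S)={a,b}  FIRST(A)={b}  FIRST(B)={a}  FIRST(C)={a}

FOLLOW iteration:
initialize: $ ∈ FOLLOW(S)
[1]
  C→C A: FOLLOW(C) ⊇ FIRST(A) = {b}; new: +{b}
  C→C A: FOLLOW(A) ⊇ FOLLOW(C) ⊇ {b}; new: +{b}
  S→A: FOLLOW(A) ⊇ FOLLOW(S) ⊇ {$}; new: +{$}
  S→b B: FOLLOW(B) ⊇ FOLLOW(S) ⊇ {$}; new: +{$}
  S→b C: FOLLOW(C) ⊇ FOLLOW(S) ⊇ {$}; new: +{$}
  S: {$}  A: {$,b}  B: {$}  C: {$,b}
[2] (no change)
  S: {$}  A: {$,b}  B: {$}  C: {$,b}

FOLLOW(C) = ["$", "b"]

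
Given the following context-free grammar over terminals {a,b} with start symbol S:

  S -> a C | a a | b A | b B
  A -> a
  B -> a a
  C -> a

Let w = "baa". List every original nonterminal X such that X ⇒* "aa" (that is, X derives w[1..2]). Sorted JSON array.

Convert to CNF:
  S -> T0 C | T0 T0 | T1 A | T1 B
  A -> a
  B -> T0 T0
  C -> a
  T0 -> a
  T1 -> b

CYK table (by increasing span) (cells [i..j] with 1 ≤ i ≤ j ≤ 2 only):
  [1..1]={A,C,T0}  "a"  orig:{A,C}
  [2..2]={A,C,T0}  "a"  orig:{A,C}
  [1..2]={B,S}  "aa"

Original NTs in T[1,2] deriving "aa": ["B", "S"]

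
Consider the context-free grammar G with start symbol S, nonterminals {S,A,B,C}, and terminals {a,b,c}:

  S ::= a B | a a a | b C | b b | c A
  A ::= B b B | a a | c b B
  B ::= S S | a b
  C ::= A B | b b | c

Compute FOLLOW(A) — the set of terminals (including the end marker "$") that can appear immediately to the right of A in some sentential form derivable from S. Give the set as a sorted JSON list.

FIRST iteration:
iter 1:
  A via A→a a: +{a}
  A via A→c b B: +{c}
  B via B→a b: +{a}
  C via C→A B: +{a,c}
  C via C→b b: +{b}
  S via S→a B: +{a}
  S via S→b C: +{b}
  S via S→c A: +{c}
  FIRST[S]={a,b,c}  FIRST[A]={a,c}  FIRST[B]={a}  FIRST[C]={a,b,c}
iter 2:
  B via B→S S: +{b,c}
  FIRST[S]={a,b,c}  FIRST[A]={a,c}  FIRST[B]={a,b,c}  FIRST[C]={a,b,c}
iter 3:
  A via A→B b B: +{b}
  FIRST[S]={a,b,c}  FIRST[A]={a,b,c}  FIRST[B]={a,b,c}  FIRST[C]={a,b,c}
iter 4: — fixpoint
  FIRST[S]={a,b,c}  FIRST[A]={a,b,c}  FIRST[B]={a,b,c}  FIRST[C]={a,b,c}

FOLLOW iteration:
seed FOLLOW(S) with $
pass 1:
  A→B b B: FOLLOW(B) ⊇ FIRST(b) = {b}; new: +{b}
  B→S S: FOLLOW(S) ⊇ FIRST(S) = {a,b,c}; new: +{a,b,c}
  C→A B: FOLLOW(A) ⊇ FIRST(B) = {a,b,c}; new: +{a,b,c}
  S→a B: FOLLOW(B) ⊇ FOLLOW(S) ⊇ {$,a,b,c}; new: +{$,a,c}
  S→b C: FOLLOW(C) ⊇ FOLLOW(S) ⊇ {$,a,b,c}; new: +{$,a,b,c}
  S→c A: FOLLOW(A) ⊇ FOLLOW(S) ⊇ {$,a,b,c}; new: +{$}
  FOLLOW(S)={$,a,b,c}  FOLLOW(A)={$,a,b,c}  FOLLOW(B)={$,a,b,c}  FOLLOW(C)={$,a,b,c}
pass 2: — fixpoint
  FOLLOW(S)={$,a,b,c}  FOLLOW(A)={$,a,b,c}  FOLLOW(B)={$,a,b,c}  FOLLOW(C)={$,a,b,c}

FOLLOW(A) = ["$", "a", "b", "c"]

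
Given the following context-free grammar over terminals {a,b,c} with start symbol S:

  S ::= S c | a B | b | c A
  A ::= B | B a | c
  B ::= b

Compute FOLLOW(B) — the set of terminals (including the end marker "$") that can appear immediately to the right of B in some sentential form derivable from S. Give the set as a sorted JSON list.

FIRST sets, iterate to fixpoint:
iter 1:
  A via A→c: +{c}
  B via B→b: +{b}
  S via S→a B: +{a}
  S via S→b: +{b}
  S via S→c A: +{c}
  FIRST[S]={a,b,c}  FIRST[A]={c}  FIRST[B]={b}
iter 2:
  A via A→B: +{b}
  FIRST[S]={a,b,c}  FIRST[A]={b,c}  FIRST[B]={b}
iter 3: — fixpoint
  FIRST[S]={a,b,c}  FIRST[A]={b,c}  FIRST[B]={b}

FOLLOW sets:
FOLLOW(S) := {$}
iter 1:
  A→B a: FOLLOW(B) ⊇ FIRST(a) = {a}; new: +{a}
  S→S c: FOLLOW(S) ⊇ FIRST(c) = {c}; new: +{c}
  S→a B: FOLLOW(B) ⊇ FOLLOW(S) ⊇ {$,c}; new: +{$,c}
  S→c A: FOLLOW(A) ⊇ FOLLOW(S) ⊇ {$,c}; new: +{$,c}
  S: {$,c}  A: {$,c}  B: {$,a,c}
iter 2: — fixpoint
  S: {$,c}  A: {$,c}  B: {$,a,c}

FOLLOW(B) = ["$", "a", "c"]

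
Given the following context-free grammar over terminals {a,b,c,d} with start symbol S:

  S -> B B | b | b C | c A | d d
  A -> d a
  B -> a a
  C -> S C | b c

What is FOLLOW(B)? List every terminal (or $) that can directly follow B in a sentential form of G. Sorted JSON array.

Compute FIRST by fixpoint:
round 1:
  A via A→d a: +{d}
  B via B→a a: +{a}
  C via C→b c: +{b}
  S via S→B B: +{a}
  S via S→b: +{b}
  S via S→c A: +{c}
  S via S→d d: +{d}
  S: {a,b,c,d}  A: {d}  B: {a}  C: {b}
round 2:
  C via C→S C: +{a,c,d}
  S: {a,b,c,d}  A: {d}  B: {a}  C: {a,b,c,d}
round 3: — fixpoint
  S: {a,b,c,d}  A: {d}  B: {a}  C: {a,b,c,d}

FOLLOW iteration:
seed FOLLOW(S) with $
round 1:
  C→S C: FOLLOW(S) ⊇ FIRST(C) = {a,b,c,d}; new: +{a,b,c,d}
  S→B B: FOLLOW(B) ⊇ FIRST(B) = {a}; new: +{a}
  S→B B: FOLLOW(B) ⊇ FOLLOW(S) ⊇ {$,a,b,c,d}; new: +{$,b,c,d}
  S→b C: FOLLOW(C) ⊇ FOLLOW(S) ⊇ {$,a,b,c,d}; new: +{$,a,b,c,d}
  S→c A: FOLLOW(A) ⊇ FOLLOW(S) ⊇ {$,a,b,c,d}; new: +{$,a,b,c,d}
  FOLLOW(S)={$,a,b,c,d}  FOLLOW(A)={$,a,b,c,d}  FOLLOW(B)={$,a,b,c,d}  FOLLOW(C)={$,a,b,c,d}
round 2: — fixpoint
  FOLLOW(S)={$,a,b,c,d}  FOLLOW(A)={$,a,b,c,d}  FOLLOW(B)={$,a,b,c,d}  FOLLOW(C)={$,a,b,c,d}

FOLLOW(B) = ["$", "a", "b", "c", "d"]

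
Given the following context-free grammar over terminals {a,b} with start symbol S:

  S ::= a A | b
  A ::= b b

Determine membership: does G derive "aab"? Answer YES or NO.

Convert to CNF:
  S -> T1 A | b
  A -> T0 T0
  T0 -> b
  T1 -> a

Fill CYK table bottom-up:
  T[0,0] 'a' = {T1}  orig:{}
  T[1,1] 'a' = {T1}  orig:{}
  T[2,2] 'b' = {S,T0}  orig:{S}
  T[0,1] 'aa' = ∅
  T[1,2] 'ab' = ∅
  T[0,2] 'aab' = ∅

S ∉ T[0,2] ⇒ NO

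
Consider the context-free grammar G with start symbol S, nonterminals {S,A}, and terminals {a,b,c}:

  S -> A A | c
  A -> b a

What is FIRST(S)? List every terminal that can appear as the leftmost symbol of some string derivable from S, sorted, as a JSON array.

FIRST iteration:
[1]
  A via A→b a: +{b}
  S via S→A A: +{b}
  S via S→c: +{c}
  FIRST(S)={b,c}  FIRST(A)={b}
[2] done
  FIRST(S)={b,c}  FIRST(A)={b}

FIRST(S) = ["b", "c"]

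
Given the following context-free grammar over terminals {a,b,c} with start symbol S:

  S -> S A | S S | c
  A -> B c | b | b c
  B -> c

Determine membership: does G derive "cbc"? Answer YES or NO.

Convert to CNF:
  S -> S A | S S | c
  A -> B T0 | T1 T0 | b
  B -> c
  T0 -> c
  T1 -> b

CYK fill:
  [0..0]={B,S,T0}  "c"  orig:{B,S}
  [1..1]={A,T1}  "b"  orig:{A}
  [2..2]={B,S,T0}  "c"  orig:{B,S}
  [0..1]={S}  "cb"
  [1..2]={A}  "bc"
  [0..2]={S}  "cbc"

S ∈ T[0,2] ⇒ YES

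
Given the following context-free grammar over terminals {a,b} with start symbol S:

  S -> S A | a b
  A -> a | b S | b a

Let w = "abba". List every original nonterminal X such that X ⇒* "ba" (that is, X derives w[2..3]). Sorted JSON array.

Convert to CNF:
  S -> S A | T1 T0
  A -> T0 S | T0 T1 | a
  T0 -> b
  T1 -> a

CYK fill, restricted to cells inside w[2..3]:
  cell(2,2) b: {T0}  orig:{}
  cell(3,3) a: {A,T1}  orig:{A}
  cell(2,3) ba: {A}

Original NTs in T[2,3] deriving "ba": ["A"]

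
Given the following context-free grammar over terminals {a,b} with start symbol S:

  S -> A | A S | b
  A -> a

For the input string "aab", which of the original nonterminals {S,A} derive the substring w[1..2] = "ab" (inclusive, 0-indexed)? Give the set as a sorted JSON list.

Convert to CNF:
  S -> A S | a | b
  A -> a

CYK fill, restricted to cells inside w[1..2]:
  cell(1,1) a: {A,S}
  cell(2,2) b: {S}
  cell(1,2) ab: {S}

Original NTs in T[1,2] deriving "ab": ["S"]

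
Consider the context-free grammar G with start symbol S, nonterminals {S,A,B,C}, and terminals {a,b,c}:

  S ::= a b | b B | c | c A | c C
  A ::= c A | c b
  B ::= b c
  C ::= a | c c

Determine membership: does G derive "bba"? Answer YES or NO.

CNF form of G:
  S -> T0 A | T0 C | T1 B | T2 T1 | c
  A -> T0 A | T0 T1
  B -> T1 T0
  C -> T0 T0 | a
  T0 -> c
  T1 -> b
  T2 -> a

CYK fill:
  [0..0]={T1}  "b"  orig:{}
  [1..1]={T1}  "b"  orig:{}
  [2..2]={C,T2}  "a"  orig:{C}
  [0..1]=∅  "bb"
  [1..2]=∅  "ba"
  [0..2]=∅  "bba"

S ∉ T[0,2] ⇒ NO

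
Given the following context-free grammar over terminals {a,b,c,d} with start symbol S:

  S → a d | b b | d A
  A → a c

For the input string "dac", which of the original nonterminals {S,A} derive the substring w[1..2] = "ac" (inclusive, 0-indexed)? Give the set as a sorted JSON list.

Convert to CNF:
  S -> T0 T2 | T2 A | T3 T3
  A -> T0 T1
  T0 -> a
  T1 -> c
  T2 -> d
  T3 -> b

CYK table (by increasing span) — only the sub-triangle for w[1..2]:
  T[1,1] 'a' = {T0}  orig:{}
  T[2,2] 'c' = {T1}  orig:{}
  T[1,2] 'ac' = {A}

Original NTs in T[1,2] deriving "ac": ["A"]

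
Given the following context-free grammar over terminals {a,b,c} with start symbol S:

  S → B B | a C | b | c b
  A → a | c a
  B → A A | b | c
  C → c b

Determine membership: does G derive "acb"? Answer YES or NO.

Convert to CNF:
  S -> B B | T0 T2 | T1 C | b
  A -> T0 T1 | a
  B -> A A | b | c
  C -> T0 T2
  T0 -> c
  T1 -> a
  T2 -> b

CYK table (by increasing span):
  [0..0]={A,T1}  "a"  orig:{A}
  [1..1]={B,T0}  "c"  orig:{B}
  [2..2]={B,S,T2}  "b"  orig:{B,S}
  [0..1]=∅  "ac"
  [1..2]={C,S}  "cb"
  [0..2]={S}  "acb"

S ∈ T[0,2] ⇒ YES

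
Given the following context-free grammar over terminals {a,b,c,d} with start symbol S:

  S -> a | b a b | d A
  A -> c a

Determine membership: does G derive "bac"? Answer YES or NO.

Convert to CNF:
  S -> T2 X4 | T3 A | a
  A -> T0 T1
  T0 -> c
  T1 -> a
  T2 -> b
  T3 -> d
  X4 -> T1 T2

Fill CYK table bottom-up:
  [0..0]={T2}  "b"  orig:{}
  [1..1]={S,T1}  "a"  orig:{S}
  [2..2]={T0}  "c"  orig:{}
  [0..1]=∅  "ba"
  [1..2]=∅  "ac"
  [0..2]=∅  "bac"

S ∉ T[0,2] ⇒ NO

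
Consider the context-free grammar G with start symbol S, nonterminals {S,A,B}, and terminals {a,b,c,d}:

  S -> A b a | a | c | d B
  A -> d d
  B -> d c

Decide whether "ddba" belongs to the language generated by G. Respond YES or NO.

CNF form of G:
  S -> A X4 | T0 B | a | c
  A -> T0 T0
  B -> T0 T1
  T0 -> d
  T1 -> c
  T2 -> b
  T3 -> a
  X4 -> T2 T3

CYK fill:
  [0..0]={T0}  "d"  orig:{}
  [1..1]={T0}  "d"  orig:{}
  [2..2]={T2}  "b"  orig:{}
  [3..3]={S,T3}  "a"  orig:{S}
  [0..1]={A}  "dd"
  [1..2]=∅  "db"
  [2..3]={X4}  "ba"  orig:{}
  [0..2]=∅  "ddb"
  [1..3]=∅  "dba"
  [0..3]={S}  "ddba"

S ∈ T[0,3] ⇒ YES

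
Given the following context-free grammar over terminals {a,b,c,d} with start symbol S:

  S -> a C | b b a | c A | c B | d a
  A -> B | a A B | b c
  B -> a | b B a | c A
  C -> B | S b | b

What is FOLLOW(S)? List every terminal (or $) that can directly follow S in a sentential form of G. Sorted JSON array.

FIRST iteration:
pass 1:
  A via A→a A B: +{a}
  A via A→b c: +{b}
  B via B→a: +{a}
  B via B→b B a: +{b}
  B via B→c A: +{c}
  C via C→B: +{a,b,c}
  S via S→a C: +{a}
  S via S→b b a: +{b}
  S via S→c A: +{c}
  S via S→d a: +{d}
  FIRST[S]={a,b,c,d}  FIRST[A]={a,b}  FIRST[B]={a,b,c}  FIRST[C]={a,b,c}
pass 2:
  A via A→B: +{c}
  C via C→S b: +{d}
  FIRST[S]={a,b,c,d}  FIRST[A]={a,b,c}  FIRST[B]={a,b,c}  FIRST[C]={a,b,c,d}
pass 3: (stable)
  FIRST[S]={a,b,c,d}  FIRST[A]={a,b,c}  FIRST[B]={a,b,c}  FIRST[C]={a,b,c,d}

FOLLOW sets:
FOLLOW(S) := {$}
[1]
  A→a A B: FOLLOW(A) ⊇ FIRST(B) = {a,b,c}; new: +{a,b,c}
  A→a A B: FOLLOW(B) ⊇ FOLLOW(A) ⊇ {a,b,c}; new: +{a,b,c}
  C→S b: FOLLOW(S) ⊇ FIRST(b) = {b}; new: +{b}
  S→a C: FOLLOW(C) ⊇ FOLLOW(S) ⊇ {$,b}; new: +{$,b}
  S→c A: FOLLOW(A) ⊇ FOLLOW(S) ⊇ {$,b}; new: +{$}
  S→c B: FOLLOW(B) ⊇ FOLLOW(S) ⊇ {$,b}; new: +{$}
  FOLLOW[S]={$,b}  FOLLOW[A]={$,a,b,c}  FOLLOW[B]={$,a,b,c}  FOLLOW[C]={$,b}
[2] — fixpoint
  FOLLOW[S]={$,b}  FOLLOW[A]={$,a,b,c}  FOLLOW[B]={$,a,b,c}  FOLLOW[C]={$,b}

FOLLOW(S) = ["$", "b"]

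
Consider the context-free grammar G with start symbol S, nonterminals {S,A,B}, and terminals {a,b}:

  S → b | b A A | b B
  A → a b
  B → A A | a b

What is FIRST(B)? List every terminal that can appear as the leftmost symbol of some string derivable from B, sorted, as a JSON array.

FIRST iteration:
iter 1:
  A via A→a b: +{a}
  B via B→A A: +{a}
  S via S→b: +{b}
  FIRST[S]={b}  FIRST[A]={a}  FIRST[B]={a}
iter 2: (stable)
  FIRST[S]={b}  FIRST[A]={a}  FIRST[B]={a}

FIRST(B) = ["a"]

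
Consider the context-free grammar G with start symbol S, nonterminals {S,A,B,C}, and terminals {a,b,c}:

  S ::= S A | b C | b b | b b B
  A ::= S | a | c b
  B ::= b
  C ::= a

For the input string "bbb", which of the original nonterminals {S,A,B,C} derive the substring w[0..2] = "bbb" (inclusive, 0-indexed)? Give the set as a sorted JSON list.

CNF form of G:
  S -> S A | T0 C | T0 T0 | T0 X3
  A -> S A | T0 C | T0 T0 | T0 X2 | T1 T0 | a
  B -> b
  C -> a
  T0 -> b
  T1 -> c
  X2 -> T0 B
  X3 -> T0 B

CYK table (by increasing span) — only the sub-triangle for w[0..2]:
  cell(0,0) b: {B,T0}  orig:{B}
  cell(1,1) b: {B,T0}  orig:{B}
  cell(2,2) b: {B,T0}  orig:{B}
  cell(0,1) bb: {A,S,X2,X3}  orig:{A,S}
  cell(1,2) bb: {A,S,X2,X3}  orig:{A,S}
  cell(0,2) bbb: {A,S}

Original NTs in T[0,2] deriving "bbb": ["A", "S"]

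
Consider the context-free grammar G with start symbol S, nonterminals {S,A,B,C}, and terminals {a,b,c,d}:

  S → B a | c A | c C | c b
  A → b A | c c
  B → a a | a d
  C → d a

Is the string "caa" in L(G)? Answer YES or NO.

CNF form of G:
  S -> B T2 | T1 A | T1 C | T1 T0
  A -> T0 A | T1 T1
  B -> T2 T2 | T2 T3
  C -> T3 T2
  T0 -> b
  T1 -> c
  T2 -> a
  T3 -> d

Fill CYK table bottom-up:
  [0..0]={T1}  "c"  orig:{}
  [1..1]={T2}  "a"  orig:{}
  [2..2]={T2}  "a"  orig:{}
  [0..1]=∅  "ca"
  [1..2]={B}  "aa"
  [0..2]=∅  "caa"

S ∉ T[0,2] ⇒ NO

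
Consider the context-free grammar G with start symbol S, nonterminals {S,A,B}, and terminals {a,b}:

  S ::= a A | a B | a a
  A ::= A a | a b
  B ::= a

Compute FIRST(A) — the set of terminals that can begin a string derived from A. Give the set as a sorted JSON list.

FIRST iteration:
round 1:
  A via A→a b: +{a}
  B via B→a: +{a}
  S via S→a A: +{a}
  S: {a}  A: {a}  B: {a}
round 2: done
  S: {a}  A: {a}  B: {a}

FIRST(A) = ["a"]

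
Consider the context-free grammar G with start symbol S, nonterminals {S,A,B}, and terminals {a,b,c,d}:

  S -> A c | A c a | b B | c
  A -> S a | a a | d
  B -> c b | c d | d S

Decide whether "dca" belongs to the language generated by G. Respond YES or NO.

Convert to CNF:
  S -> A T1 | A X4 | T2 B | c
  A -> S T0 | T0 T0 | d
  B -> T1 T2 | T1 T3 | T3 S
  T0 -> a
  T1 -> c
  T2 -> b
  T3 -> d
  X4 -> T1 T0

Fill CYK table bottom-up:
  cell(0,0) d: {A,T3}  orig:{A}
  cell(1,1) c: {S,T1}  orig:{S}
  cell(2,2) a: {T0}  orig:{}
  cell(0,1) dc: {B,S}
  cell(1,2) ca: {A,X4}  orig:{A}
  cell(0,2) dca: {A,S}

S ∈ T[0,2] ⇒ YES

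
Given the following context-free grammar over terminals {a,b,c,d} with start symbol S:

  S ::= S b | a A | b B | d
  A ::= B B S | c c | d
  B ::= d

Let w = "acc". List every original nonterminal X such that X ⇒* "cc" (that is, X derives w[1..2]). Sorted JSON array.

Convert to CNF:
  S -> S T1 | T1 B | T2 A | d
  A -> B X3 | T0 T0 | d
  B -> d
  T0 -> c
  T1 -> b
  T2 -> a
  X3 -> B S

Fill CYK table bottom-up (cells [i..j] with 1 ≤ i ≤ j ≤ 2 only):
  [1..1]={T0}  "c"  orig:{}
  [2..2]={T0}  "c"  orig:{}
  [1..2]={A}  "cc"

Original NTs in T[1,2] deriving "cc": ["A"]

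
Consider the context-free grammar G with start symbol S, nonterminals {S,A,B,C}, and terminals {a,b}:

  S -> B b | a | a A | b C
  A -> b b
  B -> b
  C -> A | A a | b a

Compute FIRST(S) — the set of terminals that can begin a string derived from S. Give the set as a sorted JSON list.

FIRST sets, iterate to fixpoint:
[1]
  A via A→b b: +{b}
  B via B→b: +{b}
  C via C→A: +{b}
  S via S→B b: +{b}
  S via S→a: +{a}
  FIRST[S]={a,b}  FIRST[A]={b}  FIRST[B]={b}  FIRST[C]={b}
[2] done
  FIRST[S]={a,b}  FIRST[A]={b}  FIRST[B]={b}  FIRST[C]={b}

FIRST(S) = ["a", "b"]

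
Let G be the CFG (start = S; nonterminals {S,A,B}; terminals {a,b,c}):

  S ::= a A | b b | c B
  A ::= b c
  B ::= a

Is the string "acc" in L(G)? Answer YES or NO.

Convert to CNF:
  S -> T0 T0 | T1 B | T2 A
  A -> T0 T1
  B -> a
  T0 -> b
  T1 -> c
  T2 -> a

CYK table (by increasing span):
  T[0,0] 'a' = {B,T2}  orig:{B}
  T[1,1] 'c' = {T1}  orig:{}
  T[2,2] 'c' = {T1}  orig:{}
  T[0,1] 'ac' = ∅
  T[1,2] 'cc' = ∅
  T[0,2] 'acc' = ∅

S ∉ T[0,2] ⇒ NO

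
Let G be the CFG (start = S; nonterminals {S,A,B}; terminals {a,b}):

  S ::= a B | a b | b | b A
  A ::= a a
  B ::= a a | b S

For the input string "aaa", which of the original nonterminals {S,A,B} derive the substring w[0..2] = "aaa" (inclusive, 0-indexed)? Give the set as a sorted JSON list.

CNF form of G:
  S -> T0 B | T0 T1 | T1 A | b
  A -> T0 T0
  B -> T0 T0 | T1 S
  T0 -> a
  T1 -> b

CYK table (by increasing span) — only the sub-triangle for w[0..2]:
  cell(0,0) a: {T0}  orig:{}
  cell(1,1) a: {T0}  orig:{}
  cell(2,2) a: {T0}  orig:{}
  cell(0,1) aa: {A,B}
  cell(1,2) aa: {A,B}
  cell(0,2) aaa: {S}

Original NTs in T[0,2] deriving "aaa": ["S"]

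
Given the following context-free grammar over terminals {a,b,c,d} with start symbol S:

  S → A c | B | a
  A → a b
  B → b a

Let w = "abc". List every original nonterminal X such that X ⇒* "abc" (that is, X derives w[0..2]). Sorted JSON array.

Convert to CNF:
  S -> A T2 | T1 T0 | a
  A -> T0 T1
  B -> T1 T0
  T0 -> a
  T1 -> b
  T2 -> c

Fill CYK table bottom-up, restricted to cells inside w[0..2]:
  T[0,0] 'a' = {S,T0}  orig:{S}
  T[1,1] 'b' = {T1}  orig:{}
  T[2,2] 'c' = {T2}  orig:{}
  T[0,1] 'ab' = {A}
  T[1,2] 'bc' = ∅
  T[0,2] 'abc' = {S}

Original NTs in T[0,2] deriving "abc": ["S"]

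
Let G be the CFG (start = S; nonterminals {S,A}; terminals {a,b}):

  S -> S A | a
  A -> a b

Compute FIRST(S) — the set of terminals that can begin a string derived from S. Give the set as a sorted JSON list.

Compute FIRST by fixpoint:
iter 1:
  A via A→a b: +{a}
  S via S→a: +{a}
  FIRST[S]={a}  FIRST[A]={a}
iter 2: (stable)
  FIRST[S]={a}  FIRST[A]={a}

FIRST(S) = ["a"]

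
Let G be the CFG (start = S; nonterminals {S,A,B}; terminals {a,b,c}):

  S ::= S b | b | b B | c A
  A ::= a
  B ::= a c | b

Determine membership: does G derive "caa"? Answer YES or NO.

Convert to CNF:
  S -> S T2 | T1 A | T2 B | b
  A -> a
  B -> T0 T1 | b
  T0 -> a
  T1 -> c
  T2 -> b

CYK table (by increasing span):
  [0..0]={T1}  "c"  orig:{}
  [1..1]={A,T0}  "a"  orig:{A}
  [2..2]={A,T0}  "a"  orig:{A}
  [0..1]={S}  "ca"
  [1..2]=∅  "aa"
  [0..2]=∅  "caa"

S ∉ T[0,2] ⇒ NO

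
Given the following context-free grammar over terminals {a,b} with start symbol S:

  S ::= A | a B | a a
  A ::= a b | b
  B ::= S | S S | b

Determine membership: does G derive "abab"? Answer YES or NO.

Convert to CNF:
  S -> T0 B | T0 T0 | T0 T1 | b
  A -> T0 T1 | b
  B -> S S | T0 B | T0 T0 | T0 T1 | b
  T0 -> a
  T1 -> b

CYK table (by increasing span):
  cell(0,0) a: {T0}  orig:{}
  cell(1,1) b: {A,B,S,T1}  orig:{A,B,S}
  cell(2,2) a: {T0}  orig:{}
  cell(3,3) b: {A,B,S,T1}  orig:{A,B,S}
  cell(0,1) ab: {A,B,S}
  cell(1,2) ba: ∅
  cell(2,3) ab: {A,B,S}
  cell(0,2) aba: ∅
  cell(1,3) bab: {B}
  cell(0,3) abab: {B,S}

S ∈ T[0,3] ⇒ YES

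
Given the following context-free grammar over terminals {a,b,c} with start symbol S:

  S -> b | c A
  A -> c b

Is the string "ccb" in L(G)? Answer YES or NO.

Convert to CNF:
  S -> T0 A | b
  A -> T0 T1
  T0 -> c
  T1 -> b

Fill CYK table bottom-up:
  cell(0,0) c: {T0}  orig:{}
  cell(1,1) c: {T0}  orig:{}
  cell(2,2) b: {S,T1}  orig:{S}
  cell(0,1) cc: ∅
  cell(1,2) cb: {A}
  cell(0,2) ccb: {S}

S ∈ T[0,2] ⇒ YES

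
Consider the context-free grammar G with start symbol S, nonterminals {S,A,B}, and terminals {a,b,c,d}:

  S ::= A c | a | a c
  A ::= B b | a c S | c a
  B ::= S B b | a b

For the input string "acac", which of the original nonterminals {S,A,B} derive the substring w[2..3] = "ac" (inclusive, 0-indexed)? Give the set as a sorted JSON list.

CNF form of G:
  S -> A T2 | T1 T2 | a
  A -> B T0 | T1 X3 | T2 T1
  B -> S X4 | T1 T0
  T0 -> b
  T1 -> a
  T2 -> c
  X3 -> T2 S
  X4 -> B T0

Fill CYK table bottom-up — only the sub-triangle for w[2..3]:
  T[2,2] 'a' = {S,T1}  orig:{S}
  T[3,3] 'c' = {T2}  orig:{}
  T[2,3] 'ac' = {S}

Original NTs in T[2,3] deriving "ac": ["S"]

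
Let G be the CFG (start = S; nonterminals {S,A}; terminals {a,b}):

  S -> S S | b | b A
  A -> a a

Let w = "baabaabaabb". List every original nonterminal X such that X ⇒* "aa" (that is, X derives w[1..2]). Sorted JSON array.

Convert to CNF:
  S -> S S | T1 A | b
  A -> T0 T0
  T0 -> a
  T1 -> b

Fill CYK table bottom-up, restricted to cells inside w[1..2]:
  T[1,1] 'a' = {T0}  orig:{}
  T[2,2] 'a' = {T0}  orig:{}
  T[1,2] 'aa' = {A}

Original NTs in T[1,2] deriving "aa": ["A"]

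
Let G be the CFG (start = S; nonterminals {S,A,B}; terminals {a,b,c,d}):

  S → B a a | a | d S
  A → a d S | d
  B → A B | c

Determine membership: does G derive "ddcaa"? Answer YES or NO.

CNF form of G:
  S -> B X3 | T1 S | a
  A -> T0 X2 | d
  B -> A B | c
  T0 -> a
  T1 -> d
  X2 -> T1 S
  X3 -> T0 T0

CYK fill:
  T[0,0] 'd' = {A,T1}  orig:{A}
  T[1,1] 'd' = {A,T1}  orig:{A}
  T[2,2] 'c' = {B}
  T[3,3] 'a' = {S,T0}  orig:{S}
  T[4,4] 'a' = {S,T0}  orig:{S}
  T[0,1] 'dd' = ∅
  T[1,2] 'dc' = {B}
  T[2,3] 'ca' = ∅
  T[3,4] 'aa' = {X3}  orig:{}
  T[0,2] 'ddc' = {B}
  T[1,3] 'dca' = ∅
  T[2,4] 'caa' = {S}
  T[0,3] 'ddca' = ∅
  T[1,4] 'dcaa' = {S,X2}  orig:{S}
  T[0,4] 'ddcaa' = {S,X2}  orig:{S}

S ∈ T[0,4] ⇒ YES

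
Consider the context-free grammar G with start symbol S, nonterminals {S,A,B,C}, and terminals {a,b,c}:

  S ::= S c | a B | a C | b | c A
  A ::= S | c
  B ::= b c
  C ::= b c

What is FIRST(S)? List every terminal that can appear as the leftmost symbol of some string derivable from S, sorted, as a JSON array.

FIRST iteration:
[1]
  A via A→c: +{c}
  B via B→b c: +{b}
  C via C→b c: +{b}
  S via S→a B: +{a}
  S via S→b: +{b}
  S via S→c A: +{c}
  FIRST[S]={a,b,c}  FIRST[A]={c}  FIRST[B]={b}  FIRST[C]={b}
[2]
  A via A→S: +{a,b}
  FIRST[S]={a,b,c}  FIRST[A]={a,b,c}  FIRST[B]={b}  FIRST[C]={b}
[3] — fixpoint
  FIRST[S]={a,b,c}  FIRST[A]={a,b,c}  FIRST[B]={b}  FIRST[C]={b}

FIRST(S) = ["a", "b", "c"]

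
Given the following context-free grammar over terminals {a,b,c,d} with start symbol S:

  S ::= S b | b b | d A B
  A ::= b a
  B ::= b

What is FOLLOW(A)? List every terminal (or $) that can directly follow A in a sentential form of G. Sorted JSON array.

FIRST sets, iterate to fixpoint:
round 1:
  A via A→b a: +{b}
  B via B→b: +{b}
  S via S→b b: +{b}
  S via S→d A B: +{d}
  FIRST[S]={b,d}  FIRST[A]={b}  FIRST[B]={b}
round 2: (no change)
  FIRST[S]={b,d}  FIRST[A]={b}  FIRST[B]={b}

FOLLOW iteration:
FOLLOW(S) := {$}
round 1:
  S→S b: FOLLOW(S) ⊇ FIRST(b) = {b}; new: +{b}
  S→d A B: FOLLOW(A) ⊇ FIRST(B) = {b}; new: +{b}
  S→d A B: FOLLOW(B) ⊇ FOLLOW(S) ⊇ {$,b}; new: +{$,b}
  FOLLOW[S]={$,b}  FOLLOW[A]={b}  FOLLOW[B]={$,b}
round 2: (no change)
  FOLLOW[S]={$,b}  FOLLOW[A]={b}  FOLLOW[B]={$,b}

FOLLOW(A) = ["b"]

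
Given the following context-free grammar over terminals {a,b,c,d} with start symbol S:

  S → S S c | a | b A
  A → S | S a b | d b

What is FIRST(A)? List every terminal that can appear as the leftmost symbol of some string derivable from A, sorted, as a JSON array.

FIRST iteration:
round 1:
  A via A→d b: +{d}
  S via S→a: +{a}
  S via S→b A: +{b}
  FIRST[S]={a,b}  FIRST[A]={d}
round 2:
  A via A→S: +{a,b}
  FIRST[S]={a,b}  FIRST[A]={a,b,d}
round 3: (stable)
  FIRST[S]={a,b}  FIRST[A]={a,b,d}

FIRST(A) = ["a", "b", "d"]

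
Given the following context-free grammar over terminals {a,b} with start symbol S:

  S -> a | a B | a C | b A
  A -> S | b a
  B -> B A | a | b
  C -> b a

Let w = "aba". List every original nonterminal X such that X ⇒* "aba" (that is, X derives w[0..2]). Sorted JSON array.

Convert to CNF:
  S -> T0 B | T0 C | T1 A | a
  A -> T0 B | T0 C | T1 A | T1 T0 | a
  B -> B A | a | b
  C -> T1 T0
  T0 -> a
  T1 -> b

Fill CYK table bottom-up — only the sub-triangle for w[0..2]:
  T[0,0] 'a' = {A,B,S,T0}  orig:{A,B,S}
  T[1,1] 'b' = {B,T1}  orig:{B}
  T[2,2] 'a' = {A,B,S,T0}  orig:{A,B,S}
  T[0,1] 'ab' = {A,S}
  T[1,2] 'ba' = {A,B,C,S}
  T[0,2] 'aba' = {A,B,S}

Original NTs in T[0,2] deriving "aba": ["A", "B", "S"]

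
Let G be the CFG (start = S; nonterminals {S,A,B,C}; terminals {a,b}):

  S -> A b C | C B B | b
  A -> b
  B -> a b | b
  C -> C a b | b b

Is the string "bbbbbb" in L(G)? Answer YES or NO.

CNF form of G:
  S -> A X3 | C X4 | b
  A -> b
  B -> T0 T1 | b
  C -> C X2 | T1 T1
  T0 -> a
  T1 -> b
  X2 -> T0 T1
  X3 -> T1 C
  X4 -> B B

CYK table (by increasing span):
  T[0,0] 'b' = {A,B,S,T1}  orig:{A,B,S}
  T[1,1] 'b' = {A,B,S,T1}  orig:{A,B,S}
  T[2,2] 'b' = {A,B,S,T1}  orig:{A,B,S}
  T[3,3] 'b' = {A,B,S,T1}  orig:{A,B,S}
  T[4,4] 'b' = {A,B,S,T1}  orig:{A,B,S}
  T[5,5] 'b' = {A,B,S,T1}  orig:{A,B,S}
  T[0,1] 'bb' = {C,X4}  orig:{C}
  T[1,2] 'bb' = {C,X4}  orig:{C}
  T[2,3] 'bb' = {C,X4}  orig:{C}
  T[3,4] 'bb' = {C,X4}  orig:{C}
  T[4,5] 'bb' = {C,X4}  orig:{C}
  T[0,2] 'bbb' = {X3}  orig:{}
  T[1,3] 'bbb' = {X3}  orig:{}
  T[2,4] 'bbb' = {X3}  orig:{}
  T[3,5] 'bbb' = {X3}  orig:{}
  T[0,3] 'bbbb' = {S}
  T[1,4] 'bbbb' = {S}
  T[2,5] 'bbbb' = {S}
  T[0,4] 'bbbbb' = ∅
  T[1,5] 'bbbbb' = ∅
  T[0,5] 'bbbbbb' = ∅

S ∉ T[0,5] ⇒ NO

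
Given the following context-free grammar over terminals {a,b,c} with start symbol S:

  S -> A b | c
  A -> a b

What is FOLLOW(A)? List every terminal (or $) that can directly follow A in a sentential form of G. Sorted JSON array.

Compute FIRST by fixpoint:
round 1:
  A via A→a b: +{a}
  S via S→A b: +{a}
  S via S→c: +{c}
  S: {a,c}  A: {a}
round 2: (no change)
  S: {a,c}  A: {a}

FOLLOW iteration:
initialize: $ ∈ FOLLOW(S)
pass 1:
  S→A b: FOLLOW(A) ⊇ FIRST(b) = {b}; new: +{b}
  FOLLOW(S)={$}  FOLLOW(A)={b}
pass 2: (no change)
  FOLLOW(S)={$}  FOLLOW(A)={b}

FOLLOW(A) = ["b"]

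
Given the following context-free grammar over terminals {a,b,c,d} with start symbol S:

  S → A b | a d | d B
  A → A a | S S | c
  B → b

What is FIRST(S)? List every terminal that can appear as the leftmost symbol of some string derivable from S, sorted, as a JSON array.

Compute FIRST by fixpoint:
iter 1:
  A via A→c: +{c}
  B via B→b: +{b}
  S via S→A b: +{c}
  S via S→a d: +{a}
  S via S→d B: +{d}
  FIRST(S)={a,c,d}  FIRST(A)={c}  FIRST(B)={b}
iter 2:
  A via A→S S: +{a,d}
  FIRST(S)={a,c,d}  FIRST(A)={a,c,d}  FIRST(B)={b}
iter 3: done
  FIRST(S)={a,c,d}  FIRST(A)={a,c,d}  FIRST(B)={b}

FIRST(S) = ["a", "c", "d"]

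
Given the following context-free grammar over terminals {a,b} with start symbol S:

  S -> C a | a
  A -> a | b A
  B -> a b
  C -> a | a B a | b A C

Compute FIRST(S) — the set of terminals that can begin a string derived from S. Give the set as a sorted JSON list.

FIRST sets, iterate to fixpoint:
iter 1:
  A via A→a: +{a}
  A via A→b A: +{b}
  B via B→a b: +{a}
  C via C→a: +{a}
  C via C→b A C: +{b}
  S via S→C a: +{a,b}
  S: {a,b}  A: {a,b}  B: {a}  C: {a,b}
iter 2: (stable)
  S: {a,b}  A: {a,b}  B: {a}  C: {a,b}

FIRST(S) = ["a", "b"]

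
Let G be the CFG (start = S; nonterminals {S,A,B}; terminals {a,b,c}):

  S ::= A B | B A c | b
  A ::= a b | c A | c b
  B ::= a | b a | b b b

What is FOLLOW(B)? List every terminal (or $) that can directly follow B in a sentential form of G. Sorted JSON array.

FIRST iteration:
pass 1:
  A via A→a b: +{a}
  A via A→c A: +{c}
  B via B→a: +{a}
  B via B→b a: +{b}
  S via S→A B: +{a,c}
  S via S→B A c: +{b}
  S: {a,b,c}  A: {a,c}  B: {a,b}
pass 2: done
  S: {a,b,c}  A: {a,c}  B: {a,b}

Compute FOLLOW by fixpoint:
seed FOLLOW(S) with $
round 1:
  S→A B: FOLLOW(A) ⊇ FIRST(B) = {a,b}; new: +{a,b}
  S→A B: FOLLOW(B) ⊇ FOLLOW(S) ⊇ {$}; new: +{$}
  S→B A c: FOLLOW(B) ⊇ FIRST(A) = {a,c}; new: +{a,c}
  S→B A c: FOLLOW(A) ⊇ FIRST(c) = {c}; new: +{c}
  S: {$}  A: {a,b,c}  B: {$,a,c}
round 2: (stable)
  S: {$}  A: {a,b,c}  B: {$,a,c}

FOLLOW(B) = ["$", "a", "c"]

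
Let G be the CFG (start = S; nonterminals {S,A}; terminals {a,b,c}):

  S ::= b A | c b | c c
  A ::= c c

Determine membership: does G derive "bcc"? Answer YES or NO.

CNF form of G:
  S -> T0 T0 | T0 T1 | T1 A
  A -> T0 T0
  T0 -> c
  T1 -> b

CYK fill:
  T[0,0] 'b' = {T1}  orig:{}
  T[1,1] 'c' = {T0}  orig:{}
  T[2,2] 'c' = {T0}  orig:{}
  T[0,1] 'bc' = ∅
  T[1,2] 'cc' = {A,S}
  T[0,2] 'bcc' = {S}

S ∈ T[0,2] ⇒ YES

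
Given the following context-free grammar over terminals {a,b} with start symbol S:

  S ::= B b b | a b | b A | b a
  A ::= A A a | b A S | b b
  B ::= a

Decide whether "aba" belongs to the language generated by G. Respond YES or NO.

Convert to CNF:
  S -> B X4 | T0 T1 | T1 A | T1 T0
  A -> A X2 | T1 T1 | T1 X3
  B -> a
  T0 -> a
  T1 -> b
  X2 -> A T0
  X3 -> A S
  X4 -> T1 T1

CYK fill:
  cell(0,0) a: {B,T0}  orig:{B}
  cell(1,1) b: {T1}  orig:{}
  cell(2,2) a: {B,T0}  orig:{B}
  cell(0,1) ab: {S}
  cell(1,2) ba: {S}
  cell(0,2) aba: ∅

S ∉ T[0,2] ⇒ NO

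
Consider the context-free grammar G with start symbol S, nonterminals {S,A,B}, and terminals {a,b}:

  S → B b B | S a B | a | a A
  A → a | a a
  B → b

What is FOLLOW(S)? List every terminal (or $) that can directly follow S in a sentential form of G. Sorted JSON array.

FIRST sets, iterate to fixpoint:
round 1:
  A via A→a: +{a}
  B via B→b: +{b}
  S via S→B b B: +{b}
  S via S→a: +{a}
  FIRST[S]={a,b}  FIRST[A]={a}  FIRST[B]={b}
round 2: (no change)
  FIRST[S]={a,b}  FIRST[A]={a}  FIRST[B]={b}

Compute FOLLOW by fixpoint:
initialize: $ ∈ FOLLOW(S)
iter 1:
  S→B b B: FOLLOW(B) ⊇ FIRST(b) = {b}; new: +{b}
  S→B b B: FOLLOW(B) ⊇ FOLLOW(S) ⊇ {$}; new: +{$}
  S→S a B: FOLLOW(S) ⊇ FIRST(a) = {a}; new: +{a}
  S→S a B: FOLLOW(B) ⊇ FOLLOW(S) ⊇ {$,a}; new: +{a}
  S→a A: FOLLOW(A) ⊇ FOLLOW(S) ⊇ {$,a}; new: +{$,a}
  S: {$,a}  A: {$,a}  B: {$,a,b}
iter 2: — fixpoint
  S: {$,a}  A: {$,a}  B: {$,a,b}

FOLLOW(S) = ["$", "a"]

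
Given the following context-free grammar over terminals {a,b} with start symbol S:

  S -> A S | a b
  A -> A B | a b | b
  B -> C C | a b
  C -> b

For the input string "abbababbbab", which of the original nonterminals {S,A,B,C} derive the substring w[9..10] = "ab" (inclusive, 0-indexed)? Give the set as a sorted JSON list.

Convert to CNF:
  S -> A S | T0 T1
  A -> A B | T0 T1 | b
  B -> C C | T0 T1
  C -> b
  T0 -> a
  T1 -> b

Fill CYK table bottom-up (cells [i..j] with 9 ≤ i ≤ j ≤ 10 only):
  [9..9]={T0}  "a"  orig:{}
  [10..10]={A,C,T1}  "b"  orig:{A,C}
  [9..10]={A,B,S}  "ab"

Original NTs in T[9,10] deriving "ab": ["A", "B", "S"]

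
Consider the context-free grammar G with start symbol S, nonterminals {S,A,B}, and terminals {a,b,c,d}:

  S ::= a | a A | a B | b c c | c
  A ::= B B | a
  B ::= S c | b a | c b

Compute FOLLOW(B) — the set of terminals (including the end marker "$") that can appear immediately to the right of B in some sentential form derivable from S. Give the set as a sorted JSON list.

FIRST iteration:
pass 1:
  A via A→a: +{a}
  B via B→b a: +{b}
  B via B→c b: +{c}
  S via S→a: +{a}
  S via S→b c c: +{b}
  S via S→c: +{c}
  FIRST[S]={a,b,c}  FIRST[A]={a}  FIRST[B]={b,c}
pass 2:
  A via A→B B: +{b,c}
  B via B→S c: +{a}
  FIRST[S]={a,b,c}  FIRST[A]={a,b,c}  FIRST[B]={a,b,c}
pass 3: (no change)
  FIRST[S]={a,b,c}  FIRST[A]={a,b,c}  FIRST[B]={a,b,c}

Compute FOLLOW by fixpoint:
FOLLOW(S) := {$}
round 1:
  A→B B: FOLLOW(B) ⊇ FIRST(B) = {a,b,c}; new: +{a,b,c}
  B→S c: FOLLOW(S) ⊇ FIRST(c) = {c}; new: +{c}
  S→a A: FOLLOW(A) ⊇ FOLLOW(S) ⊇ {$,c}; new: +{$,c}
  S→a B: FOLLOW(B) ⊇ FOLLOW(S) ⊇ {$,c}; new: +{$}
  FOLLOW(S)={$,c}  FOLLOW(A)={$,c}  FOLLOW(B)={$,a,b,c}
round 2: — fixpoint
  FOLLOW(S)={$,c}  FOLLOW(A)={$,c}  FOLLOW(B)={$,a,b,c}

FOLLOW(B) = ["$", "a", "b", "c"]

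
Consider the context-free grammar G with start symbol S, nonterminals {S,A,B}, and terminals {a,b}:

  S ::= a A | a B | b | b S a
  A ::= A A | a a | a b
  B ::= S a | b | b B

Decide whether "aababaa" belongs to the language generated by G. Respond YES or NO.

Convert to CNF:
  S -> T0 A | T0 B | T1 X2 | b
  A -> A A | T0 T0 | T0 T1
  B -> S T0 | T1 B | b
  T0 -> a
  T1 -> b
  X2 -> S T0

CYK table (by increasing span):
  cell(0,0) a: {T0}  orig:{}
  cell(1,1) a: {T0}  orig:{}
  cell(2,2) b: {B,S,T1}  orig:{B,S}
  cell(3,3) a: {T0}  orig:{}
  cell(4,4) b: {B,S,T1}  orig:{B,S}
  cell(5,5) a: {T0}  orig:{}
  cell(6,6) a: {T0}  orig:{}
  cell(0,1) aa: {A}
  cell(1,2) ab: {A,S}
  cell(2,3) ba: {B,X2}  orig:{B}
  cell(3,4) ab: {A,S}
  cell(4,5) ba: {B,X2}  orig:{B}
  cell(5,6) aa: {A}
  cell(0,2) aab: {S}
  cell(1,3) aba: {B,S,X2}  orig:{B,S}
  cell(2,4) bab: ∅
  cell(3,5) aba: {B,S,X2}  orig:{B,S}
  cell(4,6) baa: ∅
  cell(0,3) aaba: {B,S,X2}  orig:{B,S}
  cell(1,4) abab: {A}
  cell(2,5) baba: {B,S}
  cell(3,6) abaa: {A,B,X2}  orig:{A,B}
  cell(0,4) aabab: {S}
  cell(1,5) ababa: {S}
  cell(2,6) babaa: {B,S,X2}  orig:{B,S}
  cell(0,5) aababa: {B,X2}  orig:{B}
  cell(1,6) ababaa: {A,B,S,X2}  orig:{A,B,S}
  cell(0,6) aababaa: {S}

S ∈ T[0,6] ⇒ YES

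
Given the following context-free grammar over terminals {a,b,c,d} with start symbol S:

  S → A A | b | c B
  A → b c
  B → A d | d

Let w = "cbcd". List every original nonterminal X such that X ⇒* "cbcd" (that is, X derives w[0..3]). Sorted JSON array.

Convert to CNF:
  S -> A A | T1 B | b
  A -> T0 T1
  B -> A T2 | d
  T0 -> b
  T1 -> c
  T2 -> d

Fill CYK table bottom-up, restricted to cells inside w[0..3]:
  [0..0]={T1}  "c"  orig:{}
  [1..1]={S,T0}  "b"  orig:{S}
  [2..2]={T1}  "c"  orig:{}
  [3..3]={B,T2}  "d"  orig:{B}
  [0..1]=∅  "cb"
  [1..2]={A}  "bc"
  [2..3]={S}  "cd"
  [0..2]=∅  "cbc"
  [1..3]={B}  "bcd"
  [0..3]={S}  "cbcd"

Original NTs in T[0,3] deriving "cbcd": ["S"]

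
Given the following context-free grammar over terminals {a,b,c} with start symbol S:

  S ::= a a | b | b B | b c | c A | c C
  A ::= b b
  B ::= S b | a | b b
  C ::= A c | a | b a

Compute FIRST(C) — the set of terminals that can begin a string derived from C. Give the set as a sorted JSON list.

FIRST iteration:
iter 1:
  A via A→b b: +{b}
  B via B→a: +{a}
  B via B→b b: +{b}
  C via C→A c: +{b}
  C via C→a: +{a}
  S via S→a a: +{a}
  S via S→b: +{b}
  S via S→c A: +{c}
  S: {a,b,c}  A: {b}  B: {a,b}  C: {a,b}
iter 2:
  B via B→S b: +{c}
  S: {a,b,c}  A: {b}  B: {a,b,c}  C: {a,b}
iter 3: (stable)
  S: {a,b,c}  A: {b}  B: {a,b,c}  C: {a,b}

FIRST(C) = ["a", "b"]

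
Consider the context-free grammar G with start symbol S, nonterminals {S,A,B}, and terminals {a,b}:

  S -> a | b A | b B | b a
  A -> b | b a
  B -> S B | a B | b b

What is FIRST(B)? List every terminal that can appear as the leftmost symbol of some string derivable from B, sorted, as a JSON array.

FIRST iteration:
iter 1:
  A via A→b: +{b}
  B via B→a B: +{a}
  B via B→b b: +{b}
  S via S→a: +{a}
  S via S→b A: +{b}
  S: {a,b}  A: {b}  B: {a,b}
iter 2: (stable)
  S: {a,b}  A: {b}  B: {a,b}

FIRST(B) = ["a", "b"]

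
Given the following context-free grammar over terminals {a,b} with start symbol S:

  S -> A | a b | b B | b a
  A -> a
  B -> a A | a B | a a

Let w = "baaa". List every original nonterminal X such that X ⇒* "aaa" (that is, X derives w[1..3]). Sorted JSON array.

Convert to CNF:
  S -> T0 T1 | T1 B | T1 T0 | a
  A -> a
  B -> T0 A | T0 B | T0 T0
  T0 -> a
  T1 -> b

Fill CYK table bottom-up — only the sub-triangle for w[1..3]:
  T[1,1] 'a' = {A,S,T0}  orig:{A,S}
  T[2,2] 'a' = {A,S,T0}  orig:{A,S}
  T[3,3] 'a' = {A,S,T0}  orig:{A,S}
  T[1,2] 'aa' = {B}
  T[2,3] 'aa' = {B}
  T[1,3] 'aaa' = {B}

Original NTs in T[1,3] deriving "aaa": ["B"]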